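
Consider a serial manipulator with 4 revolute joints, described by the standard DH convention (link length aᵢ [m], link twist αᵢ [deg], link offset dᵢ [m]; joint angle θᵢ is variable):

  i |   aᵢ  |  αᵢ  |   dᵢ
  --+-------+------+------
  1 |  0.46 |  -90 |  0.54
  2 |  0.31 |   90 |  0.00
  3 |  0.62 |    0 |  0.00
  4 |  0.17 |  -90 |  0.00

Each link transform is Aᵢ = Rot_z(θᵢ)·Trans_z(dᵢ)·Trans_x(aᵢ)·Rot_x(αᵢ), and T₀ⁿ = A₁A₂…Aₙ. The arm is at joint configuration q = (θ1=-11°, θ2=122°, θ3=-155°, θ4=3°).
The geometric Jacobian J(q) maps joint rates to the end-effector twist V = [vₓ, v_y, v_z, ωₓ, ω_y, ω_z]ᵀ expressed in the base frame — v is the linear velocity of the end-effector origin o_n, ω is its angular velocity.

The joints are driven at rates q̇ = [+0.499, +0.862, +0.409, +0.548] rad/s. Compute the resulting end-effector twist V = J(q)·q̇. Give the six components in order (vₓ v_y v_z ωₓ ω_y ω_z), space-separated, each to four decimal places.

o_n = [0.5954, -0.4640, 0.8809]
J₁: ẑ×o_n = [0.4640, 0.5954, -0.0000], ω = ẑ
J2: z=[0.1908, 0.9816, 0.0000] o=[0.4515, -0.0878, 0.5400] → [0.3347, -0.0651, -0.2130, 0.1908, 0.9816, 0.0000]
J3: z=[0.8325, -0.1618, -0.5299] o=[0.2903, -0.0564, 0.2771] → [-0.3137, -0.6644, -0.2899, 0.8325, -0.1618, -0.5299]
J4: z=[0.8325, -0.1618, -0.5299] o=[0.5326, -0.3705, 0.7536] → [-0.0702, -0.1393, -0.0677, 0.8325, -0.1618, -0.5299]
V = J·q̇ = [0.3533, -0.1070, -0.3393, 0.9611, 0.6913, -0.0081]

0.3533 -0.1070 -0.3393 0.9611 0.6913 -0.0081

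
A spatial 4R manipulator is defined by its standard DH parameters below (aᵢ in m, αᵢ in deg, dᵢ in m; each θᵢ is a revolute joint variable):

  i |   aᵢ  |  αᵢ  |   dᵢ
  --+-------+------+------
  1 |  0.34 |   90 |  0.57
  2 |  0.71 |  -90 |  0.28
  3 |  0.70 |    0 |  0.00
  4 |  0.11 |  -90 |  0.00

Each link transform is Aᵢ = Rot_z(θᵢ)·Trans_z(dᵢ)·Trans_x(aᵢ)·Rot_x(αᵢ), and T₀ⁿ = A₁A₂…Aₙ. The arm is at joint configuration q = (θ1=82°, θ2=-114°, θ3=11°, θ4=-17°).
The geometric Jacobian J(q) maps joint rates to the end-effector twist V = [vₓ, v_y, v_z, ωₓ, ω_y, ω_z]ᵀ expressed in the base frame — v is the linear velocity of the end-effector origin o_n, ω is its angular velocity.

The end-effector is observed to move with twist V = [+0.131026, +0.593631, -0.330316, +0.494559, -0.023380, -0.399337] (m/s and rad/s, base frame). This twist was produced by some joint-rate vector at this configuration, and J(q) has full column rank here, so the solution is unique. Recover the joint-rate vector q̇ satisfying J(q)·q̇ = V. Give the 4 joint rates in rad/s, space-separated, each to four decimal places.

o_n = [0.1184, -0.2921, -0.8063]
J₁: ẑ×o_n = [0.2921, 0.1184, -0.0000], ω = ẑ
J2: z=[0.9903, -0.1392, 0.0000] o=[0.0473, 0.3367, 0.5700] → [0.1915, 1.3629, -0.6128, 0.9903, -0.1392, 0.0000]
J3: z=[0.1271, 0.9047, -0.4067] o=[0.2844, 0.0118, -0.0786] → [-0.7819, 0.1600, 0.1115, 0.1271, 0.9047, -0.4067]
J4: z=[0.1271, 0.9047, -0.4067] o=[0.1132, -0.2464, -0.7064] → [-0.1090, 0.0106, -0.0105, 0.1271, 0.9047, -0.4067]
q̇ = J⁺·V = [-0.3790, 0.4930, -0.2270, 0.2770]

-0.3790 0.4930 -0.2270 0.2770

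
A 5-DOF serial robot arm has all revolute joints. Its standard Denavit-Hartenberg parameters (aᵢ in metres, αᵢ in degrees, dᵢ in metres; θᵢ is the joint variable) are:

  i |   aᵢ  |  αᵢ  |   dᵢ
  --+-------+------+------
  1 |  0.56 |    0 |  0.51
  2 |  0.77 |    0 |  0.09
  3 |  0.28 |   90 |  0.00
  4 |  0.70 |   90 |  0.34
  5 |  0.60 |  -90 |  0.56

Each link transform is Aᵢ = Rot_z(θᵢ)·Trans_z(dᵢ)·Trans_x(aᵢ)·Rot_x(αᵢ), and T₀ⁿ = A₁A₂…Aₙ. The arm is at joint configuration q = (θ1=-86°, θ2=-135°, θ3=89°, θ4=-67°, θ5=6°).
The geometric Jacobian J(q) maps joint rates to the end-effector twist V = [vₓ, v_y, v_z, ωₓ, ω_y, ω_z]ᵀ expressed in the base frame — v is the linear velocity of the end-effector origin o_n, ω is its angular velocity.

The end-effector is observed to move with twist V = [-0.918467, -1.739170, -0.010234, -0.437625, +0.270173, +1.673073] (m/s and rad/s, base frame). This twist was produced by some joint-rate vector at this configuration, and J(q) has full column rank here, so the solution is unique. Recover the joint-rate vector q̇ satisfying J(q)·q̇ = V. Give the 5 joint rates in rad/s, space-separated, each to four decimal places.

-0.0780 0.7280 0.9840 0.5060 -0.1000

o_n = [-1.0228, 0.0145, -0.8124]
J₁: ẑ×o_n = [-0.0145, -1.0228, 0.0000], ω = ẑ
J2: z=[0.0000, 0.0000, 1.0000] o=[0.0391, -0.5586, 0.5100] → [-0.5731, -1.0619, 0.0000, 0.0000, 0.0000, 1.0000]
J3: z=[0.0000, 0.0000, 1.0000] o=[-0.5421, -0.0535, 0.6000] → [-0.0679, -0.4807, 0.0000, 0.0000, 0.0000, 1.0000]
J4: z=[-0.7431, 0.6691, 0.0000] o=[-0.7294, -0.2616, 0.6000] → [-0.9451, -1.0496, -0.0088, -0.7431, 0.6691, 0.0000]
J5: z=[0.6159, 0.6841, -0.3907] o=[-1.1651, -0.2373, -0.0444] → [-0.4270, 0.4175, 0.0577, 0.6159, 0.6841, -0.3907]
q̇ = J⁺·V = [-0.0780, 0.7280, 0.9840, 0.5060, -0.1000]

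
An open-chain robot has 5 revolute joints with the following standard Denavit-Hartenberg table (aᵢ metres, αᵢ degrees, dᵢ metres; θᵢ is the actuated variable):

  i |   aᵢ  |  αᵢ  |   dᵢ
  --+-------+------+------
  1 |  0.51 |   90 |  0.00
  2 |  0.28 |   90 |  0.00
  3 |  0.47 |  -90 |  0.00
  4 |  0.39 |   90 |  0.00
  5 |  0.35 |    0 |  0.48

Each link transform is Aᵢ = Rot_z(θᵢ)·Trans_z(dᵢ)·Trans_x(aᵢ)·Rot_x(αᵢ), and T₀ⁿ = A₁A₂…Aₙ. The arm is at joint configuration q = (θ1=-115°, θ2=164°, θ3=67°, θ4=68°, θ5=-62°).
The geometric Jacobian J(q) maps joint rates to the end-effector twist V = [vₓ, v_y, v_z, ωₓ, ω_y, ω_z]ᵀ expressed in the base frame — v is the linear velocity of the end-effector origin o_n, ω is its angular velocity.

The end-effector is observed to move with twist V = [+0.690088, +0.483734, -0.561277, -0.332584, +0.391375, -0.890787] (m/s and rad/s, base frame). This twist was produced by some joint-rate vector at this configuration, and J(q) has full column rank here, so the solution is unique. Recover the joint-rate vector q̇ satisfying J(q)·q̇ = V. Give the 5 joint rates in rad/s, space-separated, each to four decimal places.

-0.8220 0.8020 -0.0300 -0.3030 -0.2540

o_n = [-0.5963, 0.8809, -0.0447]
J₁: ẑ×o_n = [-0.8809, -0.5963, 0.0000], ω = ẑ
J2: z=[-0.9063, 0.4226, 0.0000] o=[-0.2155, -0.4622, 0.0000] → [-0.0189, -0.0405, -1.0564, -0.9063, 0.4226, 0.0000]
J3: z=[-0.1165, -0.2498, 0.9613] o=[-0.1018, -0.2183, 0.0772] → [-1.0262, -0.4895, -0.2516, -0.1165, -0.2498, 0.9613]
J4: z=[-0.7281, -0.6368, -0.2537] o=[-0.4193, 0.1245, 0.1278] → [0.3018, -0.0807, -0.6634, -0.7281, -0.6368, -0.2537]
J5: z=[-0.6700, 0.5827, 0.4600] o=[-0.4759, 0.3214, -0.2041] → [-0.1645, 0.0514, -0.3047, -0.6700, 0.5827, 0.4600]
q̇ = J⁺·V = [-0.8220, 0.8020, -0.0300, -0.3030, -0.2540]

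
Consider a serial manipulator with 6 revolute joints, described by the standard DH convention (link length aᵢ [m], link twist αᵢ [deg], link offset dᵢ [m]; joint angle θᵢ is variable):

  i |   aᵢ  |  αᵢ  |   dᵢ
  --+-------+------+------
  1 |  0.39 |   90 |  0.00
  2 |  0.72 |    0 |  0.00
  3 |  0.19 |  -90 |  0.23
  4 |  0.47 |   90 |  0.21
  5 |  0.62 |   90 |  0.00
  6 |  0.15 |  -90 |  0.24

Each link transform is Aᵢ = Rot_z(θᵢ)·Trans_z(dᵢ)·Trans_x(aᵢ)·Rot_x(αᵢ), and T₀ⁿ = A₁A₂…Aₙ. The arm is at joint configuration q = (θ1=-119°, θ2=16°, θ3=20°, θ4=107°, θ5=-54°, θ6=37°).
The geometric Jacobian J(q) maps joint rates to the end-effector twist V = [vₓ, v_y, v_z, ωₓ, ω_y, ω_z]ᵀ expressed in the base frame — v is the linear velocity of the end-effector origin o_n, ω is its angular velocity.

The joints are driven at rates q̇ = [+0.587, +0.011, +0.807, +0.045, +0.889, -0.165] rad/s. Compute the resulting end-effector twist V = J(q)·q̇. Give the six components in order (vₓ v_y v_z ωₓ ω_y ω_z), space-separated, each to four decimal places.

o_n = [-0.2861, -1.4980, -0.1897]
J₁: ẑ×o_n = [1.4980, -0.2861, 0.0000], ω = ẑ
J2: z=[-0.8746, 0.4848, 0.0000] o=[-0.1891, -0.3411, 0.0000] → [-0.0920, -0.1659, 1.0588, -0.8746, 0.4848, 0.0000]
J3: z=[-0.8746, 0.4848, 0.0000] o=[-0.5246, -0.9464, 0.1985] → [-0.1882, -0.3395, 0.3667, -0.8746, 0.4848, 0.0000]
J4: z=[0.2850, 0.5141, 0.8090] o=[-0.8003, -0.9694, 0.3101] → [0.1707, 0.5584, -0.4150, 0.2850, 0.5141, 0.8090]
J5: z=[-0.1194, -0.8184, 0.5621] o=[-0.2935, -0.9821, 0.3993] → [0.7720, -0.0662, 0.0676, -0.1194, -0.8184, 0.5621]
J6: z=[-0.9369, -0.0945, -0.3365] o=[-0.0898, -1.3335, -0.0692] → [-0.0440, -0.0469, 0.1355, -0.9369, -0.0945, -0.3365]
V = J·q̇ = [1.4277, -0.4697, 0.3267, -0.6541, -0.2923, 1.1786]

1.4277 -0.4697 0.3267 -0.6541 -0.2923 1.1786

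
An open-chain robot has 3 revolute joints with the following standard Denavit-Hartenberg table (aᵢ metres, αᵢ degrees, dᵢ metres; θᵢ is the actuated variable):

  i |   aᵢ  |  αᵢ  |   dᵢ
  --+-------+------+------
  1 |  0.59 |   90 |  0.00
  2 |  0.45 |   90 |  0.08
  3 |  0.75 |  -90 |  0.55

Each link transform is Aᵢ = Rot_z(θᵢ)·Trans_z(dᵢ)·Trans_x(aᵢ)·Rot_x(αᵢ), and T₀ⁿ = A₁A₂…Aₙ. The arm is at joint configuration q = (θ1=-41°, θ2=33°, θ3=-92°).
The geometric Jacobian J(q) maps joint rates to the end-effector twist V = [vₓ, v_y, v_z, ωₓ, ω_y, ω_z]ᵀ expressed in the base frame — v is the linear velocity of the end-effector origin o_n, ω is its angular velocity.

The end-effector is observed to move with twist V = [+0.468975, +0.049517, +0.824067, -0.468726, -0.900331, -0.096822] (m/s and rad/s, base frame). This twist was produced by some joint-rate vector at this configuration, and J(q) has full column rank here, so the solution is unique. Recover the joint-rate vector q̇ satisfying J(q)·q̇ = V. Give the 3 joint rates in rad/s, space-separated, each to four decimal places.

o_n = [1.3789, -0.3115, -0.2304]
J₁: ẑ×o_n = [0.3115, 1.3789, -0.0000], ω = ẑ
J2: z=[-0.6561, -0.7547, 0.0000] o=[0.4453, -0.3871, 0.0000] → [0.1739, -0.1512, 0.6550, -0.6561, -0.7547, 0.0000]
J3: z=[0.4110, -0.3573, -0.8387] o=[0.6776, -0.6950, 0.2451] → [0.4916, -0.3927, 0.4082, 0.4110, -0.3573, -0.8387]
q̇ = J⁺·V = [0.2680, 0.9870, 0.4350]

0.2680 0.9870 0.4350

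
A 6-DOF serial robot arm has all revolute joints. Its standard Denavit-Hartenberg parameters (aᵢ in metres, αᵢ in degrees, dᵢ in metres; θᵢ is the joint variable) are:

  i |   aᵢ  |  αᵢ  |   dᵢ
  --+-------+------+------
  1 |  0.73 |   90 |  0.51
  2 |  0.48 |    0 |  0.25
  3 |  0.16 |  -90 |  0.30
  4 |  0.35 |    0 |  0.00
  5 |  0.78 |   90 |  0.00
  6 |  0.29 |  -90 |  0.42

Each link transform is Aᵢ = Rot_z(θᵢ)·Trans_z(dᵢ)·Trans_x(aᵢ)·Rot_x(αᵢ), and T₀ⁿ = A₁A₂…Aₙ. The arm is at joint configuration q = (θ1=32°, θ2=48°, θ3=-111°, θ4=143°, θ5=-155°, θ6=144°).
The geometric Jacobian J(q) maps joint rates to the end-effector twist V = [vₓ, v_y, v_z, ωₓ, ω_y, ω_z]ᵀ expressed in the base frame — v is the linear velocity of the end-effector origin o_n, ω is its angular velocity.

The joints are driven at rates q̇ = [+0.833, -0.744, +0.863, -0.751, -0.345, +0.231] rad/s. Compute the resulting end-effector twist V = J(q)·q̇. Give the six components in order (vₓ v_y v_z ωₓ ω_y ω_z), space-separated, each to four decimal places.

o_n = [1.6036, -0.0163, 0.6531]
J₁: ẑ×o_n = [0.0163, 1.6036, -0.0000], ω = ẑ
J2: z=[0.5299, -0.8480, 0.0000] o=[0.6191, 0.3868, 0.5100] → [-0.1213, -0.0758, 0.6213, 0.5299, -0.8480, 0.0000]
J3: z=[0.5299, -0.8480, 0.0000] o=[1.0239, 0.3450, 0.8667] → [0.1812, 0.1132, 0.3002, 0.5299, -0.8480, 0.0000]
J4: z=[0.7556, 0.4722, 0.4540] o=[1.2445, 0.1291, 0.7241] → [0.0324, 0.2167, -0.2794, 0.7556, 0.4722, 0.4540]
J5: z=[0.7556, 0.4722, 0.4540] o=[1.0253, 0.2405, 0.9732] → [-0.0346, 0.5045, -0.4671, 0.7556, 0.4722, 0.4540]
J6: z=[0.4383, -0.8795, 0.1853] o=[1.4050, 0.2865, 0.2934] → [-0.2603, -0.1208, 0.0420, 0.4383, -0.8795, 0.1853]
V = J·q̇ = [0.1876, 1.1252, 0.1774, -0.6638, -0.8216, 0.3782]

0.1876 1.1252 0.1774 -0.6638 -0.8216 0.3782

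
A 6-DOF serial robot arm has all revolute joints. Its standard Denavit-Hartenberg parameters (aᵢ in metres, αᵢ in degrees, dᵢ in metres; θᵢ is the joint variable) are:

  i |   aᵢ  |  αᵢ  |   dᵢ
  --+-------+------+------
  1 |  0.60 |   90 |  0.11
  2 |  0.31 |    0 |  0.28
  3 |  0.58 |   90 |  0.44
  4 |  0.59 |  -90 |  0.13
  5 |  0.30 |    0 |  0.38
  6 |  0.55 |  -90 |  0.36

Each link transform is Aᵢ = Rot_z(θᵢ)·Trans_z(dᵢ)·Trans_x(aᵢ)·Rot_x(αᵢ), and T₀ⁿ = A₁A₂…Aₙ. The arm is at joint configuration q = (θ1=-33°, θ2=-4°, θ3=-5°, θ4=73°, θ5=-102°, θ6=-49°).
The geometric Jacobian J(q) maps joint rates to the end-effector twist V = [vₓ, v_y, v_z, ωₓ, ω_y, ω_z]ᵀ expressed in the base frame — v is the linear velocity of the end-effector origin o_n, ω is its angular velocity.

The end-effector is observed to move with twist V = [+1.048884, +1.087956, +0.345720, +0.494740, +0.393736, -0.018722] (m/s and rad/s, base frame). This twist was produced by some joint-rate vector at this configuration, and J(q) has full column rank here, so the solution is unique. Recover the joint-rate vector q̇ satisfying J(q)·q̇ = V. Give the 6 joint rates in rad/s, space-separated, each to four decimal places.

o_n = [0.0433, -1.1977, -0.5754]
J₁: ẑ×o_n = [1.1977, 0.0433, -0.0000], ω = ẑ
J2: z=[-0.5446, -0.8387, 0.0000] o=[0.5032, -0.3268, 0.1100] → [0.5748, -0.3733, 0.0886, -0.5446, -0.8387, 0.0000]
J3: z=[-0.5446, -0.8387, 0.0000] o=[0.6101, -0.7300, 0.0884] → [0.5567, -0.3615, -0.2206, -0.5446, -0.8387, 0.0000]
J4: z=[-0.1312, 0.0852, -0.9877] o=[0.8509, -1.4111, -0.0024] → [0.1619, 0.7224, 0.0408, -0.1312, 0.0852, -0.9877]
J5: z=[-0.9514, 0.2692, 0.1496] o=[0.6694, -1.9660, -0.1577] → [-0.2274, -0.4910, -0.5623, -0.9514, 0.2692, 0.1496]
J6: z=[-0.9514, 0.2692, 0.1496] o=[0.2867, -1.7788, -0.3879] → [-0.1374, -0.2148, -0.4873, -0.9514, 0.2692, 0.1496]
q̇ = J⁺·V = [0.9040, -0.0530, -0.4420, 0.8800, -0.5670, 0.2090]

0.9040 -0.0530 -0.4420 0.8800 -0.5670 0.2090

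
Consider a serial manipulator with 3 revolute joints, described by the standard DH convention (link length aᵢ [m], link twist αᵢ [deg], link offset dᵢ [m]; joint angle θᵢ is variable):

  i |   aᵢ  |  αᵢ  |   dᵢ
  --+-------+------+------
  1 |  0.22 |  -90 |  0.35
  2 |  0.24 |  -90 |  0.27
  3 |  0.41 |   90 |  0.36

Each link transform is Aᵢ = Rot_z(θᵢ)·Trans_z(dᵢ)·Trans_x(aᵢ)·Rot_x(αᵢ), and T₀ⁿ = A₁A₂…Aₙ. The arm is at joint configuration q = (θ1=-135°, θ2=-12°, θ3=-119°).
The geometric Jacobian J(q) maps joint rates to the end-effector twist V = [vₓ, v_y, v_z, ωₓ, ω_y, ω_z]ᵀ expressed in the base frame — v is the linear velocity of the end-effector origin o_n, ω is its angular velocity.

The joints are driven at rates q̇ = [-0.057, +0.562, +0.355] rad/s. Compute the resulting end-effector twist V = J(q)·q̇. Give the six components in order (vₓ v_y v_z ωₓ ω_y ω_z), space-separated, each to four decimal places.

0.0595 -0.0132 -0.0383 0.3452 -0.4496 -0.4042

o_n = [0.2075, -0.6815, 0.0064]
J₁: ẑ×o_n = [0.6815, 0.2075, -0.0000], ω = ẑ
J2: z=[0.7071, -0.7071, 0.0000] o=[-0.1556, -0.1556, 0.3500] → [0.2429, 0.2429, -0.1152, 0.7071, -0.7071, 0.0000]
J3: z=[-0.1470, -0.1470, -0.9781] o=[-0.1306, -0.5125, 0.3999] → [-0.1075, -0.3886, 0.0746, -0.1470, -0.1470, -0.9781]
V = J·q̇ = [0.0595, -0.0132, -0.0383, 0.3452, -0.4496, -0.4042]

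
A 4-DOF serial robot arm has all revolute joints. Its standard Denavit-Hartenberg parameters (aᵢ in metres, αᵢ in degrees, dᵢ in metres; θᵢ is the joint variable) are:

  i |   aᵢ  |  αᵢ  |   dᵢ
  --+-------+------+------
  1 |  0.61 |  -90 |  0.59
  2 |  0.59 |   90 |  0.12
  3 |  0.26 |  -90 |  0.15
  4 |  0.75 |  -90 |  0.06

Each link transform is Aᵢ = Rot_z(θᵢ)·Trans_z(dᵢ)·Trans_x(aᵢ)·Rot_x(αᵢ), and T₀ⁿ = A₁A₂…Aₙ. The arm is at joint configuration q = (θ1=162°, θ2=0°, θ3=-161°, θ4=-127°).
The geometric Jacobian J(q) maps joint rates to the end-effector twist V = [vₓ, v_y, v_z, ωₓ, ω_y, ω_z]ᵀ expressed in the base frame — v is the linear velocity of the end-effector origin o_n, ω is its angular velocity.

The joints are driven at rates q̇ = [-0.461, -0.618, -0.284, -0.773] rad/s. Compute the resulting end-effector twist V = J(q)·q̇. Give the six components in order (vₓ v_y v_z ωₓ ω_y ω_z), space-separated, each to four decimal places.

o_n = [-1.3707, 0.3133, 1.3390]
J₁: ẑ×o_n = [-0.3133, -1.3707, 0.0000], ω = ẑ
J2: z=[-0.3090, -0.9511, 0.0000] o=[-0.5801, 0.1885, 0.5900] → [-0.7123, 0.2314, -0.7905, -0.3090, -0.9511, 0.0000]
J3: z=[0.0000, 0.0000, 1.0000] o=[-1.1783, 0.2567, 0.5900] → [-0.0567, -0.1924, 0.0000, 0.0000, 0.0000, 1.0000]
J4: z=[-0.0175, 0.9998, 0.0000] o=[-0.9184, 0.2612, 0.7400] → [0.5989, 0.0105, 0.4514, -0.0175, 0.9998, 0.0000]
V = J·q̇ = [0.1378, 0.5354, 0.1396, 0.2045, -0.1851, -0.7450]

0.1378 0.5354 0.1396 0.2045 -0.1851 -0.7450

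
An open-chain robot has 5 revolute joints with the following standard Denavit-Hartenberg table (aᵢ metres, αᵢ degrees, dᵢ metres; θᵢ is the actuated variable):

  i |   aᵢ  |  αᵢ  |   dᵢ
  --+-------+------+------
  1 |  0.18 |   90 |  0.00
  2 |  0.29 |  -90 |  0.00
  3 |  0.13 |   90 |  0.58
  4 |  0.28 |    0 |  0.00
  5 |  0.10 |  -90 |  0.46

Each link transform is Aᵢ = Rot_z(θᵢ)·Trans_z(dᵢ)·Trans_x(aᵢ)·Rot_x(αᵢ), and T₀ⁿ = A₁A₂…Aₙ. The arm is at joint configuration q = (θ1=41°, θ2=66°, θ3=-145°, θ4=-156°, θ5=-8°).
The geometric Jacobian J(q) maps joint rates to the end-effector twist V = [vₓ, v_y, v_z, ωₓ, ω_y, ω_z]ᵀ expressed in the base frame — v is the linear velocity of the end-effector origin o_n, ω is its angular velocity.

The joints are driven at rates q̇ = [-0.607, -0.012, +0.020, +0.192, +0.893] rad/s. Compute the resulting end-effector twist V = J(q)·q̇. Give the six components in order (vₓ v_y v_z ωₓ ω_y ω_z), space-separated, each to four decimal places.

o_n = [-0.4334, 0.2912, 0.3683]
J₁: ẑ×o_n = [-0.2912, -0.4334, 0.0000], ω = ẑ
J2: z=[0.6561, -0.7547, 0.0000] o=[0.1358, 0.1181, 0.0000] → [-0.2780, -0.2417, -0.3161, 0.6561, -0.7547, 0.0000]
J3: z=[-0.6895, -0.5993, 0.4067] o=[0.2249, 0.1955, 0.2649] → [-0.1009, -0.1964, -0.4605, -0.6895, -0.5993, 0.4067]
J4: z=[-0.7135, 0.4652, -0.5240] o=[-0.1588, -0.2368, 0.4036] → [0.2603, 0.1188, -0.2490, -0.7135, 0.4652, -0.5240]
J5: z=[-0.7135, 0.4652, -0.5240] o=[-0.1122, -0.0019, 0.5486] → [0.0697, 0.0397, -0.0597, -0.7135, 0.4652, -0.5240]
V = J·q̇ = [0.2903, 0.3203, -0.1066, -0.7958, 0.5018, -1.1674]

0.2903 0.3203 -0.1066 -0.7958 0.5018 -1.1674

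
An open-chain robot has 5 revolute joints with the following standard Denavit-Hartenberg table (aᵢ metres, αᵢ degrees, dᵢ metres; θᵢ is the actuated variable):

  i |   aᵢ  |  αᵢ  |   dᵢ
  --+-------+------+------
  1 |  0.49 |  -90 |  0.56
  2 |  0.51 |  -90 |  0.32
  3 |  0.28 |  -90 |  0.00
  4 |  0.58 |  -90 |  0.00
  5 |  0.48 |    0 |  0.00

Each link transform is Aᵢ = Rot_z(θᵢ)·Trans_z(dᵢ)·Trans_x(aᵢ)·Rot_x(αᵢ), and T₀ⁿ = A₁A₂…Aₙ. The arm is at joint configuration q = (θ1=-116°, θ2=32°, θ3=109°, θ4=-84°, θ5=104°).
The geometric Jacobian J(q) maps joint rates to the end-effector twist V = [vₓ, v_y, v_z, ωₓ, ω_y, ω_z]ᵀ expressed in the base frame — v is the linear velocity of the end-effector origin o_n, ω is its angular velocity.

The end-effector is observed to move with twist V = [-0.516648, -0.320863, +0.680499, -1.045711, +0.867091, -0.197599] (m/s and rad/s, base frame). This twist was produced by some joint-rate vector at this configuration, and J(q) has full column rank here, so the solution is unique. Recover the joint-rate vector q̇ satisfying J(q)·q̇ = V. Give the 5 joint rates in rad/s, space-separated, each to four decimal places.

o_n = [-0.5490, -0.8012, -0.2782]
J₁: ẑ×o_n = [0.8012, -0.5490, 0.0000], ω = ẑ
J2: z=[0.8988, -0.4384, 0.0000] o=[-0.2148, -0.4404, 0.5600] → [0.3674, 0.7534, -0.4708, 0.8988, -0.4384, 0.0000]
J3: z=[0.2323, 0.4763, -0.8480] o=[-0.1168, -0.9694, 0.2897] → [-0.1278, 0.4985, 0.2449, 0.2323, 0.4763, -0.8480]
J4: z=[0.6441, 0.5780, 0.5010] o=[-0.3208, -0.7839, 0.3380] → [-0.3475, 0.2826, 0.1207, 0.6441, 0.5780, 0.5010]
J5: z=[-0.7491, 0.6092, 0.2602] o=[-0.2310, -0.4690, -0.1407] → [0.0027, -0.1858, 0.4426, -0.7491, 0.6092, 0.2602]
q̇ = J⁺·V = [-0.3180, -0.5900, 0.1520, 0.0800, 0.8040]

-0.3180 -0.5900 0.1520 0.0800 0.8040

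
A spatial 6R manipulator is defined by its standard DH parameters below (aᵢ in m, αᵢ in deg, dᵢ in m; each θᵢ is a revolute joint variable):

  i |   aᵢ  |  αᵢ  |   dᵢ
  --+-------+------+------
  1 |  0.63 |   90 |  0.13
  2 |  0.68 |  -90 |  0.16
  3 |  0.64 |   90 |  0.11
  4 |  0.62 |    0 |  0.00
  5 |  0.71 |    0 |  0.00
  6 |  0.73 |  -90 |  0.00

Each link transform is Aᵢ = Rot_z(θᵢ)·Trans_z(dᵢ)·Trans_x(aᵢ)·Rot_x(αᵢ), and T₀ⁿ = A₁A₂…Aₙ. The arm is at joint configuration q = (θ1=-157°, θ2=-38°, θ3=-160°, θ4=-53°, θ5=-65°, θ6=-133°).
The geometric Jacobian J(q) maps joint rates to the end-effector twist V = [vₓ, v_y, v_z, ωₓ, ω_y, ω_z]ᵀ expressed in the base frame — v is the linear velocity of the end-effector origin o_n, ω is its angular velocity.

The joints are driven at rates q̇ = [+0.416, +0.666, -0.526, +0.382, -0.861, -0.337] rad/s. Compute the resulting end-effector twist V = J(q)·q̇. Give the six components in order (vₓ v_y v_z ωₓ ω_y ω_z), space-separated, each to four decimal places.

o_n = [-0.7110, 0.0363, -0.2865]
J₁: ẑ×o_n = [-0.0363, -0.7110, 0.0000], ω = ẑ
J2: z=[-0.3907, 0.9205, 0.0000] o=[-0.5799, -0.2462, 0.1300] → [-0.3833, -0.1627, 0.0103, -0.3907, 0.9205, 0.0000]
J3: z=[-0.5667, -0.2406, 0.7880] o=[-1.1357, -0.3083, -0.2886] → [-0.2720, 0.3359, -0.0931, -0.5667, -0.2406, 0.7880]
J4: z=[0.6153, -0.7597, 0.2106] o=[-0.8473, 0.0520, 0.1683] → [0.3488, 0.3085, 0.0939, 0.6153, -0.7597, 0.2106]
J5: z=[0.6153, -0.7597, 0.2106] o=[-0.3622, 0.3965, -0.0060] → [0.2889, 0.0991, -0.4866, 0.6153, -0.7597, 0.2106]
J6: z=[0.6153, -0.7597, 0.2106] o=[-0.1896, 0.3459, -0.6929] → [-0.2435, -0.3598, -0.5866, 0.6153, -0.7597, 0.2106]
V = J·q̇ = [-0.1607, -0.4270, 0.7084, -0.4642, 1.3595, -0.1703]

-0.1607 -0.4270 0.7084 -0.4642 1.3595 -0.1703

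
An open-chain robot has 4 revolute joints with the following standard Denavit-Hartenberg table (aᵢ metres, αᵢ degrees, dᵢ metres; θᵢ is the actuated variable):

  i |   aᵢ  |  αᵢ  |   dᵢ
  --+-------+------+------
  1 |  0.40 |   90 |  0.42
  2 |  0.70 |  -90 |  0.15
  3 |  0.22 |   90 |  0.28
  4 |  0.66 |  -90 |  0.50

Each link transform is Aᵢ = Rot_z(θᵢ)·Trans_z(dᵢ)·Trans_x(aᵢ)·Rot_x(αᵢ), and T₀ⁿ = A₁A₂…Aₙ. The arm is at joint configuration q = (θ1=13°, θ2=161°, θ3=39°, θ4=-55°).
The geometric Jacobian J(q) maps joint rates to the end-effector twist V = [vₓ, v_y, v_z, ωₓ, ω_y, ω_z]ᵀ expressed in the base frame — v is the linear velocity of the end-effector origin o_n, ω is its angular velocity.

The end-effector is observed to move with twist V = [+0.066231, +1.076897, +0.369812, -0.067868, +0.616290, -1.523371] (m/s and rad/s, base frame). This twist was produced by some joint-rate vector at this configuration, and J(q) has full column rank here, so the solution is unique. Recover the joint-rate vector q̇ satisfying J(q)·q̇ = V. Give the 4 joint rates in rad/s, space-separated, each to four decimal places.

-0.6650 -0.1860 0.7880 -0.5530

o_n = [-0.8545, -0.3634, 1.1482]
J₁: ẑ×o_n = [0.3634, -0.8545, 0.0000], ω = ẑ
J2: z=[0.2250, -0.9744, 0.0000] o=[0.3897, 0.0900, 0.4200] → [-0.7096, -0.1638, -1.3143, 0.2250, -0.9744, 0.0000]
J3: z=[-0.3172, -0.0732, -0.9455] o=[-0.2214, -0.2051, 0.6479] → [-0.1864, 0.7573, 0.0039, -0.3172, -0.0732, -0.9455]
J4: z=[-0.4050, -0.8911, 0.2049] o=[-0.4989, -0.1270, 0.4388] → [-0.5837, 0.2144, -0.2211, -0.4050, -0.8911, 0.2049]
q̇ = J⁺·V = [-0.6650, -0.1860, 0.7880, -0.5530]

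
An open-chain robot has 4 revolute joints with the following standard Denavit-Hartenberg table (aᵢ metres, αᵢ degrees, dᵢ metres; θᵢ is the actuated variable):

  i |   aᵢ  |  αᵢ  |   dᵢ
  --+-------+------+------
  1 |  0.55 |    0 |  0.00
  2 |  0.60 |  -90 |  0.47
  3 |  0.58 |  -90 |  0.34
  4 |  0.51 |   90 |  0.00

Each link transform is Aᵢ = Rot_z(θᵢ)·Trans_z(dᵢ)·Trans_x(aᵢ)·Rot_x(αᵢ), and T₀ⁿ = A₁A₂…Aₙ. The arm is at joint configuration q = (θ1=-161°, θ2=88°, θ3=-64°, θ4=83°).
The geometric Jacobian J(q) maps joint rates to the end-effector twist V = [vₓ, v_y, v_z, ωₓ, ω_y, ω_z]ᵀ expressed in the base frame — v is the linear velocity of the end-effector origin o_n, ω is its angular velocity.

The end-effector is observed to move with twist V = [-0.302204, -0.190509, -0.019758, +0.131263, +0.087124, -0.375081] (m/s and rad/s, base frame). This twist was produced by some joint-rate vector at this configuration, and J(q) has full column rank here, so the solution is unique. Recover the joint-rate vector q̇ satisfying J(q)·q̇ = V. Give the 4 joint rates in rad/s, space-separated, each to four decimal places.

0.1120 -0.5090 0.1510 -0.0500

o_n = [-0.4212, -1.0706, 1.0472]
J₁: ẑ×o_n = [1.0706, -0.4212, 0.0000], ω = ẑ
J2: z=[0.0000, 0.0000, 1.0000] o=[-0.5200, -0.1791, 0.0000] → [0.8916, 0.0988, -0.0000, 0.0000, 0.0000, 1.0000]
J3: z=[0.9563, 0.2924, 0.0000] o=[-0.3446, -0.7528, 0.4700] → [0.1687, -0.5519, -0.2815, 0.9563, 0.2924, 0.0000]
J4: z=[0.2628, -0.8595, -0.4384] o=[0.0549, -0.8966, 0.9913] → [-0.1243, 0.1940, -0.4550, 0.2628, -0.8595, -0.4384]
q̇ = J⁺·V = [0.1120, -0.5090, 0.1510, -0.0500]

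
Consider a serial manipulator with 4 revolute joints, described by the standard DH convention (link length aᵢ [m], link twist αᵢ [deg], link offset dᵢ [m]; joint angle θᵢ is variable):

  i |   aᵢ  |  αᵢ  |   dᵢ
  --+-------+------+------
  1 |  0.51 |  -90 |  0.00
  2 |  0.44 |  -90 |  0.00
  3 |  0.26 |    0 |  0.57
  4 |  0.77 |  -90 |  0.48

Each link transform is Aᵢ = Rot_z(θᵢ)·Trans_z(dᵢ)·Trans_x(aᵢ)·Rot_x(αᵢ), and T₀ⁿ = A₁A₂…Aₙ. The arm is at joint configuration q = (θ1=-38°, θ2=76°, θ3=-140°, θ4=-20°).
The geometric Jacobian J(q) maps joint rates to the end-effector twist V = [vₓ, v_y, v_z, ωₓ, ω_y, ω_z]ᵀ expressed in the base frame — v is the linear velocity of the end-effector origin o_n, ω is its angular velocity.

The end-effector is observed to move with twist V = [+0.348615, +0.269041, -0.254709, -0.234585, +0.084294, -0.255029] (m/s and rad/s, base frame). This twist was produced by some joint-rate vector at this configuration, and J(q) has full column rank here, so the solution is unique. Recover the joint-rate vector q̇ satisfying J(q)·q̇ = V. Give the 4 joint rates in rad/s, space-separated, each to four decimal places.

-0.1960 -0.0780 0.6400 -0.3960

o_n = [-0.2279, 0.7244, 0.2144]
J₁: ẑ×o_n = [-0.7244, -0.2279, 0.0000], ω = ẑ
J2: z=[0.6157, 0.7880, 0.0000] o=[0.4019, -0.3140, 0.0000] → [0.1689, -0.1320, 1.1356, 0.6157, 0.7880, 0.0000]
J3: z=[-0.7646, 0.5974, -0.2419] o=[0.4858, -0.3795, -0.4269] → [0.6502, 0.6630, -0.4177, -0.7646, 0.5974, -0.2419]
J4: z=[-0.7646, 0.5974, -0.2419] o=[0.1149, 0.1223, -0.3716] → [0.4957, 0.5310, -0.2555, -0.7646, 0.5974, -0.2419]
q̇ = J⁺·V = [-0.1960, -0.0780, 0.6400, -0.3960]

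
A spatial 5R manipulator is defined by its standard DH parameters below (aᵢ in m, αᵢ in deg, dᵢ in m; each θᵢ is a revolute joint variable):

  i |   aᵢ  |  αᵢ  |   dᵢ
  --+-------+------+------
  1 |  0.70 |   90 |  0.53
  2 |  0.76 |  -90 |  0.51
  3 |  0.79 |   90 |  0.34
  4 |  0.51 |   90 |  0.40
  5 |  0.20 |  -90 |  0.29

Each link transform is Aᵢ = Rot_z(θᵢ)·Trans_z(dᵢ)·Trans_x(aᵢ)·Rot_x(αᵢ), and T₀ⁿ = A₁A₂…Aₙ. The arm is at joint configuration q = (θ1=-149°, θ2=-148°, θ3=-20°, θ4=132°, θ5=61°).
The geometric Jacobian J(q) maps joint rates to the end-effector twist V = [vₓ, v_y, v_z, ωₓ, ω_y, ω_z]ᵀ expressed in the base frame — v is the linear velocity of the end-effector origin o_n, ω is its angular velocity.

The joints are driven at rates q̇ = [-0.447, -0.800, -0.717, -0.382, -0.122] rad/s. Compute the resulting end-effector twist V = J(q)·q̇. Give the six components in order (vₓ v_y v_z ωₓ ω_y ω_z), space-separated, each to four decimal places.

o_n = [-0.8750, 0.9386, -0.9024]
J₁: ẑ×o_n = [-0.9386, -0.8750, 0.0000], ω = ẑ
J2: z=[-0.5150, 0.8572, 0.0000] o=[-0.6000, -0.3605, 0.5300] → [-1.2278, -0.7378, -0.4334, -0.5150, 0.8572, 0.0000]
J3: z=[-0.4542, -0.2729, -0.8480] o=[-0.3102, 0.4086, 0.1273] → [0.7305, 0.0113, -0.3949, -0.4542, -0.2729, -0.8480]
J4: z=[-0.7326, 0.6561, 0.1812] o=[-0.0642, 0.8716, -0.5545] → [-0.2404, -0.4019, 0.4829, -0.7326, 0.6561, 0.1812]
J5: z=[0.0728, 0.3403, -0.9375] o=[-0.7024, 0.7905, -0.6334] → [0.0473, 0.1814, 0.0695, 0.0728, 0.3403, -0.9375]
V = J·q̇ = [0.9641, 1.1046, 0.4369, 1.0087, -0.7822, 0.2062]

0.9641 1.1046 0.4369 1.0087 -0.7822 0.2062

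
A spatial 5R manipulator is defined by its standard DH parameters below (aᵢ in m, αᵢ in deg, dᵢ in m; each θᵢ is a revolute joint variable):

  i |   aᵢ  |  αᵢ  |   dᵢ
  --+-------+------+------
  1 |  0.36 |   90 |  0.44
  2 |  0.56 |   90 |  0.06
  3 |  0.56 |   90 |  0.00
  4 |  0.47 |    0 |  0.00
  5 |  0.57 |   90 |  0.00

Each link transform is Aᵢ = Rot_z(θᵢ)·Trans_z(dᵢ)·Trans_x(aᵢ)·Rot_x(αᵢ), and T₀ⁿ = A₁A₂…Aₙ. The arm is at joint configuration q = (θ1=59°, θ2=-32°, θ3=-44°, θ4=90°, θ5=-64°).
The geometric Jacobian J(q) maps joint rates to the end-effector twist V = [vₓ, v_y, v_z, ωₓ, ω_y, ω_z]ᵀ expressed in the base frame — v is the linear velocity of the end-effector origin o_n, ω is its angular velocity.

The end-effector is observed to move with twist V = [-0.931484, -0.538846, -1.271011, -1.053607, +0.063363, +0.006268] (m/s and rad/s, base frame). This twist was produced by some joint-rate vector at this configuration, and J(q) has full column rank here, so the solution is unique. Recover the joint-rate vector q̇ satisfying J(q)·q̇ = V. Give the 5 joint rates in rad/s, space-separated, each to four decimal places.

o_n = [-0.0166, 1.3021, -0.8760]
J₁: ẑ×o_n = [-1.3021, -0.0166, 0.0000], ω = ẑ
J2: z=[0.8572, -0.5150, 0.0000] o=[0.1854, 0.3086, 0.4400] → [0.6778, 1.1280, 0.7476, 0.8572, -0.5150, 0.0000]
J3: z=[-0.2729, -0.4542, -0.8480] o=[0.4814, 0.6848, 0.1432] → [0.9865, 0.1442, -0.3947, -0.2729, -0.4542, -0.8480]
J4: z=[-0.9200, -0.1345, 0.3681] o=[0.3239, 1.1779, -0.0702] → [0.0626, -0.8667, -0.1601, -0.9200, -0.1345, 0.3681]
J5: z=[-0.9200, -0.1345, 0.3681] o=[0.1957, 0.9644, -0.4688] → [-0.0695, -0.4528, -0.3392, -0.9200, -0.1345, 0.3681]
q̇ = J⁺·V = [0.8520, -0.9710, 0.9760, -0.9850, 0.9360]

0.8520 -0.9710 0.9760 -0.9850 0.9360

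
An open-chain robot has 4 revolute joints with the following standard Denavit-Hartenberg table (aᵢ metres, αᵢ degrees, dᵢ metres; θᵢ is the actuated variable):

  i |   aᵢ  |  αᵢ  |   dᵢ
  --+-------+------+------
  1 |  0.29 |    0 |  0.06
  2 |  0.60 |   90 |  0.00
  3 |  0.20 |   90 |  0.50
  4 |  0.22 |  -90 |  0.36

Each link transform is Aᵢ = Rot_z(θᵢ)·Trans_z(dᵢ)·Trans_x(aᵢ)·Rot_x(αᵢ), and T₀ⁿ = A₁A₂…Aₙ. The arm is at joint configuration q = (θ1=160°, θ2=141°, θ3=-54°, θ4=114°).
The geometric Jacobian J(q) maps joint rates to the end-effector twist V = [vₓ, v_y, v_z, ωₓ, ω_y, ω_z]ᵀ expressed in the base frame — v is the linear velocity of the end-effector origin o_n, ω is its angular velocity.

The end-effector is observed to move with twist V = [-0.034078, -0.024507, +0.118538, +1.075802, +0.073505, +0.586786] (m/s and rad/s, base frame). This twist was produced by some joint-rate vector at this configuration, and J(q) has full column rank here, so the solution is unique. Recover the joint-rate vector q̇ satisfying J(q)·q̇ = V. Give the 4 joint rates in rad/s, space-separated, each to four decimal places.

0.3260 -0.0960 -0.9600 -0.6070

o_n = [-0.6809, -0.5822, -0.2410]
J₁: ẑ×o_n = [0.5822, -0.6809, 0.0000], ω = ẑ
J2: z=[0.0000, 0.0000, 1.0000] o=[-0.2725, 0.0992, 0.0600] → [0.6814, -0.4084, 0.0000, 0.0000, 0.0000, 1.0000]
J3: z=[-0.8572, -0.5150, 0.0000] o=[0.0365, -0.4151, 0.0600] → [0.1550, -0.2580, -0.2263, -0.8572, -0.5150, 0.0000]
J4: z=[-0.4167, 0.6935, -0.5878] o=[-0.3315, -0.7734, -0.1018] → [0.0159, 0.1473, 0.1626, -0.4167, 0.6935, -0.5878]
q̇ = J⁺·V = [0.3260, -0.0960, -0.9600, -0.6070]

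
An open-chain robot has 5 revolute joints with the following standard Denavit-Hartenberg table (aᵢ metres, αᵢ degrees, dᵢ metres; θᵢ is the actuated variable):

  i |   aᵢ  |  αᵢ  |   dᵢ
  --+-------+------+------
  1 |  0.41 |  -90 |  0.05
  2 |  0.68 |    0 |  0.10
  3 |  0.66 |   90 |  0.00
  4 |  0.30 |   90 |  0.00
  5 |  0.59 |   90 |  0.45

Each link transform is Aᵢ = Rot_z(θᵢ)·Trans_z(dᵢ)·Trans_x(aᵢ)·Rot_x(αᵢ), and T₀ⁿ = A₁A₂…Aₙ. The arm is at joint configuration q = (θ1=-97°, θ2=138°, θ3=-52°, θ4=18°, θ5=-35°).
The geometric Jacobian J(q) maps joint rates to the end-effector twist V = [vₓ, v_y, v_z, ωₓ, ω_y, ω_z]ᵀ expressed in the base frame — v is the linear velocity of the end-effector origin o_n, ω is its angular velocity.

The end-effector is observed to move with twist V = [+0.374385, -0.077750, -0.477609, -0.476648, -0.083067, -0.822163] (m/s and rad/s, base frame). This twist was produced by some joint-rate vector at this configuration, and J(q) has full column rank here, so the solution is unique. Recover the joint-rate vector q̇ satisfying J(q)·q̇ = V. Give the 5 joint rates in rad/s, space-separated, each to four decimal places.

o_n = [-0.0456, 0.3333, -1.9689]
J₁: ẑ×o_n = [-0.3333, -0.0456, 0.0000], ω = ẑ
J2: z=[0.9925, -0.1219, 0.0000] o=[-0.0500, -0.4069, 0.0500] → [0.2460, 2.0038, 0.7352, 0.9925, -0.1219, 0.0000]
J3: z=[0.9925, -0.1219, 0.0000] o=[0.1109, 0.0824, -0.4050] → [0.1906, 1.5522, 0.2299, 0.9925, -0.1219, 0.0000]
J4: z=[-0.1216, -0.9901, 0.0698] o=[0.1053, 0.0367, -1.0634] → [0.8759, -0.1206, -0.1855, -0.1216, -0.9901, 0.0698]
J5: z=[-0.9466, 0.0945, -0.3083] o=[0.1949, 0.0057, -1.3480] → [0.0423, -0.5136, -0.2873, -0.9466, 0.0945, -0.3083]
q̇ = J⁺·V = [-0.5470, -0.5650, 0.9770, 0.1210, 0.9200]

-0.5470 -0.5650 0.9770 0.1210 0.9200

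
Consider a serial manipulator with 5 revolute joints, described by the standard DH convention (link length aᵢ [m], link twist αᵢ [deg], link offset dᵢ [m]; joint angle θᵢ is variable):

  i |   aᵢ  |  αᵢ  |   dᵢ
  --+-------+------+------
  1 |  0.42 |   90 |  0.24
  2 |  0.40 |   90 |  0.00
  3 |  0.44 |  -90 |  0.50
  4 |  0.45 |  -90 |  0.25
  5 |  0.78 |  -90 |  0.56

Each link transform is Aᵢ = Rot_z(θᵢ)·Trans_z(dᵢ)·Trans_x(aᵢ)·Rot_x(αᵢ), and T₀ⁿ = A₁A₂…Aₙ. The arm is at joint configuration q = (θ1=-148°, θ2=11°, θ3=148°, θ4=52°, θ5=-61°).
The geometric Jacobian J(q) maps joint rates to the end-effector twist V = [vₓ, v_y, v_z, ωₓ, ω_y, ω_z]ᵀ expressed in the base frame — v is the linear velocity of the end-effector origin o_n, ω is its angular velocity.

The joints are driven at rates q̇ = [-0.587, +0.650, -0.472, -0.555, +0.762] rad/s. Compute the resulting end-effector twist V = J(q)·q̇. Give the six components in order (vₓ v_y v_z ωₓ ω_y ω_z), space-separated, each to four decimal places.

0.1620 1.3184 -0.1912 -0.9417 0.3578 0.4901

o_n = [0.4377, -0.3409, 0.6280]
J₁: ẑ×o_n = [0.3409, 0.4377, -0.0000], ω = ẑ
J2: z=[-0.5299, 0.8480, 0.0000] o=[-0.3562, -0.2226, 0.2400] → [0.3290, 0.2056, -0.6105, -0.5299, 0.8480, 0.0000]
J3: z=[-0.1618, -0.1011, -0.9816] o=[-0.6892, -0.4306, 0.3163] → [0.0566, -1.0557, 0.0994, -0.1618, -0.1011, -0.9816]
J4: z=[0.8905, -0.4435, -0.1011] o=[-0.5830, -0.0894, -0.2457] → [-0.4129, -0.8813, 0.2287, 0.8905, -0.4435, -0.1011]
J5: z=[-0.2354, -0.6395, 0.7319] o=[-0.1852, 0.0823, 0.0323] → [-0.0712, 0.5961, 0.4980, -0.2354, -0.6395, 0.7319]
V = J·q̇ = [0.1620, 1.3184, -0.1912, -0.9417, 0.3578, 0.4901]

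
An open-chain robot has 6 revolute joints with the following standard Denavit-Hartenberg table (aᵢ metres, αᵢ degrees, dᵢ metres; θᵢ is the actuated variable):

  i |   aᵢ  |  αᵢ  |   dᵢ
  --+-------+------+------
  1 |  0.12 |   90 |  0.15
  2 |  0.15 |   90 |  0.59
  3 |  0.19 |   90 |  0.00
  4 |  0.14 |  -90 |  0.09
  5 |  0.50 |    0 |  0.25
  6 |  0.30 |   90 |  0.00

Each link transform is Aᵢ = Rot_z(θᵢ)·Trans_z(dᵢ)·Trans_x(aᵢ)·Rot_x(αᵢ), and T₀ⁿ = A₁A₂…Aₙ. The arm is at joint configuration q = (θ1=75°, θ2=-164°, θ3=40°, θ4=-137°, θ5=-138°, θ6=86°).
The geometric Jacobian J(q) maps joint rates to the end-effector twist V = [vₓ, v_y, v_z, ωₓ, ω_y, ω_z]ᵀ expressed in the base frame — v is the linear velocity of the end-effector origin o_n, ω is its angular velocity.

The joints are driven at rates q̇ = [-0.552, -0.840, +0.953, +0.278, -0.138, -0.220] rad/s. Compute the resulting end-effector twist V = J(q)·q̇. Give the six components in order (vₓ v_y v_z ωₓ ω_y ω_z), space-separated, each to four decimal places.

o_n = [0.1495, -0.7458, -0.2368]
J₁: ẑ×o_n = [0.7458, 0.1495, -0.0000], ω = ẑ
J2: z=[0.9659, -0.2588, 0.0000] o=[0.0311, 0.1159, 0.1500] → [0.1001, 0.3737, -0.8017, 0.9659, -0.2588, 0.0000]
J3: z=[-0.0713, -0.2662, 0.9613] o=[0.5636, -0.1761, 0.1087] → [0.6397, -0.4227, -0.0696, -0.0713, -0.2662, 0.9613]
J4: z=[-0.8999, -0.3986, -0.1772] o=[0.6454, -0.3428, 0.0685] → [0.0503, -0.1869, 0.1650, -0.8999, -0.3986, -0.1772]
J5: z=[0.3456, -0.4038, -0.8470] o=[0.5272, -0.2634, -0.0176] → [-0.3201, 0.3957, -0.3193, 0.3456, -0.4038, -0.8470]
J6: z=[0.3456, -0.4038, -0.8470] o=[0.4114, -0.8037, -0.1024] → [0.1033, 0.2683, -0.0858, 0.3456, -0.4038, -0.8470]
V = J·q̇ = [0.1492, -0.9649, 0.7159, -1.2533, -0.0026, 0.6181]

0.1492 -0.9649 0.7159 -1.2533 -0.0026 0.6181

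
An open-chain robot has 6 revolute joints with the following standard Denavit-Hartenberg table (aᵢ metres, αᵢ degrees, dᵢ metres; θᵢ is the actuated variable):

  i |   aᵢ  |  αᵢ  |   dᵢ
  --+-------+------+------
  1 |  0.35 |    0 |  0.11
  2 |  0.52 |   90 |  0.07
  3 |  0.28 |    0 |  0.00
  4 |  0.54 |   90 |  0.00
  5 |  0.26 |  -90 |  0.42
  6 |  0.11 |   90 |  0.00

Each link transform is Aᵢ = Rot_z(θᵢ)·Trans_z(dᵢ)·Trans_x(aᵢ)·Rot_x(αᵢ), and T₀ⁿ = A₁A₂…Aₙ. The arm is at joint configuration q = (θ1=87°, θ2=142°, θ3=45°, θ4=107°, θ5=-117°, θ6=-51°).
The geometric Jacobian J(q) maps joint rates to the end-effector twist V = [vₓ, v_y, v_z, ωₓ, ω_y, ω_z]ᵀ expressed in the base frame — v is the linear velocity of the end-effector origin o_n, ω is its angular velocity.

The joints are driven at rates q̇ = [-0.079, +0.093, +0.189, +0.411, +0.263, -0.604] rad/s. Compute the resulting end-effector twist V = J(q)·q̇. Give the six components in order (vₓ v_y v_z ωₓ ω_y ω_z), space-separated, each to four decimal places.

o_n = [-0.1608, -0.3037, 1.0077]
J₁: ẑ×o_n = [0.3037, -0.1608, 0.0000], ω = ẑ
J2: z=[0.0000, 0.0000, 1.0000] o=[0.0183, 0.3495, 0.1100] → [0.6532, -0.1791, 0.0000, 0.0000, 0.0000, 1.0000]
J3: z=[-0.7547, 0.6561, 0.0000] o=[-0.3228, -0.0429, 0.1800] → [0.5430, 0.6246, 0.0905, -0.7547, 0.6561, 0.0000]
J4: z=[-0.7547, 0.6561, 0.0000] o=[-0.4527, -0.1924, 0.3780] → [0.4131, 0.4752, -0.1075, -0.7547, 0.6561, 0.0000]
J5: z=[-0.3080, -0.3543, 0.8829] o=[-0.1399, 0.1675, 0.6315] → [0.2827, 0.0974, 0.1377, -0.3080, -0.3543, 0.8829]
J6: z=[0.8588, 0.2959, 0.4183] o=[-0.1628, -0.2120, 0.9469] → [0.0563, -0.0513, -0.0793, 0.8588, 0.2959, 0.4183]
V = J·q̇ = [0.3495, 0.3660, 0.0571, -1.0525, 0.1217, -0.0064]

0.3495 0.3660 0.0571 -1.0525 0.1217 -0.0064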